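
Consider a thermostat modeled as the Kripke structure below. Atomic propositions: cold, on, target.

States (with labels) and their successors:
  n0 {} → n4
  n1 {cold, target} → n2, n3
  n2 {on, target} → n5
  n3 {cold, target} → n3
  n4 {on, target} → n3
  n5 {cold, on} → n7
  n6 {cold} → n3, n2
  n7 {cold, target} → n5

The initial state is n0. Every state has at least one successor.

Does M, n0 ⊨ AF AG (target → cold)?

States satisfying AG (target → cold): {n3, n5, n7}.
States satisfying AF AG (target → cold): {n0, n1, n2, n3, n4, n5, n6, n7}.
n0 ∈ Sat(AF AG (target → cold)).

Satisfied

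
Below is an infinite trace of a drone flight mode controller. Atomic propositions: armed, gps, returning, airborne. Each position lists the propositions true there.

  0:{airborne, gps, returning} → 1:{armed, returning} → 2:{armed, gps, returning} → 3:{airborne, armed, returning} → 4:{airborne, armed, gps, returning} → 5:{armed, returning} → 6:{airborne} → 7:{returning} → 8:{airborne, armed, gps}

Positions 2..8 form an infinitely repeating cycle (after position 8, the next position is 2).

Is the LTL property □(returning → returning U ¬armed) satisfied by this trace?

Holds

returning → returning U ¬armed holds at every position 0..8, and those are all positions ever visited, so □(returning → returning U ¬armed) holds.
Positions where returning holds: 0, 1, 2, 3, 4, 5, 7.
Check returning U ¬armed at each: 0→ok, 1→ok, 2→ok, 3→ok, 4→ok, 5→ok, 7→ok.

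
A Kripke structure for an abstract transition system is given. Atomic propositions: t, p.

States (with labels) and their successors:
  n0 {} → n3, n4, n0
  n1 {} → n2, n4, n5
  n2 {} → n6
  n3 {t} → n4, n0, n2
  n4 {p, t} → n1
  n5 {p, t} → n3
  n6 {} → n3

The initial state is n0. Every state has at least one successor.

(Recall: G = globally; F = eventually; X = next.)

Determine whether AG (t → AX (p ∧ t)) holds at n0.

States satisfying t → AX (p ∧ t): {n0, n1, n2, n6}.
States satisfying AG (t → AX (p ∧ t)): ∅.
n3 is reachable from n0 and violates t → AX (p ∧ t), so AG fails at n0.
n0 ∉ Sat(AG (t → AX (p ∧ t))).

No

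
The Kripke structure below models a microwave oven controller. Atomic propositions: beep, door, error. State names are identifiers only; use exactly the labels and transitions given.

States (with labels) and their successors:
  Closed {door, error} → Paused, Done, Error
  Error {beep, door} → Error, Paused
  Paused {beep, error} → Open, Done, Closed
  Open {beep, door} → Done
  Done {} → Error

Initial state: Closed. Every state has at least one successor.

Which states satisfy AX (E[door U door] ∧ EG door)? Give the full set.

States satisfying E[door U door] ∧ EG door: {Closed, Error}.
States satisfying AX (E[door U door] ∧ EG door): {Done}.

{Done}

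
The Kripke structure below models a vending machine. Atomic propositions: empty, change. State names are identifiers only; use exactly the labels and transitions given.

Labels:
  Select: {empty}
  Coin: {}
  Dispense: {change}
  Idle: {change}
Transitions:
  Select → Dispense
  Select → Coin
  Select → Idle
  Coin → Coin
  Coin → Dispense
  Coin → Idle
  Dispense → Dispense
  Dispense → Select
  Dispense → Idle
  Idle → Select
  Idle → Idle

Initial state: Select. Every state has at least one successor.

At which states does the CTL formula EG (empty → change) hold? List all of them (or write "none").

States satisfying empty → change: {Coin, Dispense, Idle}.
States satisfying EG (empty → change): {Coin, Dispense, Idle}.

{Coin, Dispense, Idle}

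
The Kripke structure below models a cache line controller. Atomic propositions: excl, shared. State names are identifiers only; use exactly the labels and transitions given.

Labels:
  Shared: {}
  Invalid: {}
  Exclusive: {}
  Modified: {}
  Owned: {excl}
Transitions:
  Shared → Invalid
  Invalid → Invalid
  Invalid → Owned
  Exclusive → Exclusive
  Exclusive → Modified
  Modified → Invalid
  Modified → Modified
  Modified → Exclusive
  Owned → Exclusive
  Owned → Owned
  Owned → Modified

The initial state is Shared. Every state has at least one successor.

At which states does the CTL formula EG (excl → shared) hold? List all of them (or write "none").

States satisfying excl → shared: {Shared, Invalid, Exclusive, Modified}.
States satisfying EG (excl → shared): {Shared, Invalid, Exclusive, Modified}.

{Shared, Invalid, Exclusive, Modified}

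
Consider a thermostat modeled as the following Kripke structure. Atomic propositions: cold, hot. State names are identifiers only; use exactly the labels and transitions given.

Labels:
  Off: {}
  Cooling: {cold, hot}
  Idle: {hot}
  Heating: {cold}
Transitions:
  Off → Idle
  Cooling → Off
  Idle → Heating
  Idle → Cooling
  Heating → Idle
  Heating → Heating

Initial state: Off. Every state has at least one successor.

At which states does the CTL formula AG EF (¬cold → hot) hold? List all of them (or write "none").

{Off, Cooling, Idle, Heating}

States satisfying EF (¬cold → hot): {Off, Cooling, Idle, Heating}.
States satisfying AG EF (¬cold → hot): {Off, Cooling, Idle, Heating}.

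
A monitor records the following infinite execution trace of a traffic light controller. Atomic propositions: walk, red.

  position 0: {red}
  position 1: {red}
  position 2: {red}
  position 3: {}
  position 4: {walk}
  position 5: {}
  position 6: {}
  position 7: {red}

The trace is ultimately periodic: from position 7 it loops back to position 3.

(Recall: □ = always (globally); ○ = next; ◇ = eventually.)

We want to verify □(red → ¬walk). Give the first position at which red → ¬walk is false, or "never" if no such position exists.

red → ¬walk holds at every position 0..7, and those are all the positions the trace ever visits, so the invariant □(red → ¬walk) is never violated.

never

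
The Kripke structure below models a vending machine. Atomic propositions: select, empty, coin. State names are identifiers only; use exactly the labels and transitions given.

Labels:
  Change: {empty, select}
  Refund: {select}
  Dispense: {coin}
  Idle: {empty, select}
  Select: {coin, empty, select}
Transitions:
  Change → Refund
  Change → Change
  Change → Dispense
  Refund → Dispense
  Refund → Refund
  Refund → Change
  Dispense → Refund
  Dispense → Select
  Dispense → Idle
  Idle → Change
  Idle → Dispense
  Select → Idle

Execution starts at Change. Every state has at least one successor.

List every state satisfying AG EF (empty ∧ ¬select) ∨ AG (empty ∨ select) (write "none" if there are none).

none

States satisfying EF (empty ∧ ¬select): ∅.
States satisfying AG EF (empty ∧ ¬select): ∅.
States satisfying empty ∨ select: {Change, Refund, Idle, Select}.
States satisfying AG (empty ∨ select): ∅.
States satisfying AG EF (empty ∧ ¬select) ∨ AG (empty ∨ select): ∅.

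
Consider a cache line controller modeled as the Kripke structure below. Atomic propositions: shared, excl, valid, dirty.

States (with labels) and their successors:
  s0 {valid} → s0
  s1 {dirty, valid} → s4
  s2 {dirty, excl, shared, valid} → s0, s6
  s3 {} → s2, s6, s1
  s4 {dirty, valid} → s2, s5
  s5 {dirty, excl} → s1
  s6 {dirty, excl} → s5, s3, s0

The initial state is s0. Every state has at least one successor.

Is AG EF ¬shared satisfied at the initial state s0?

States satisfying EF ¬shared: {s0, s1, s2, s3, s4, s5, s6}.
States satisfying AG EF ¬shared: {s0, s1, s2, s3, s4, s5, s6}.
Every state reachable from s0 satisfies EF ¬shared.
s0 ∈ Sat(AG EF ¬shared).

Holds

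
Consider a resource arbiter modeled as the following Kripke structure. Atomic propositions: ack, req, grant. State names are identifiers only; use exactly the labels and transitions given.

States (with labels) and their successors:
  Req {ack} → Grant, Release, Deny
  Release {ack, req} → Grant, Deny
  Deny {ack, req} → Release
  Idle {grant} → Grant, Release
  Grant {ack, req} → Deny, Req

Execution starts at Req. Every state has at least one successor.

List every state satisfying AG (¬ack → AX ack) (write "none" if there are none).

States satisfying ¬ack → AX ack: {Req, Release, Deny, Idle, Grant}.
States satisfying AG (¬ack → AX ack): {Req, Release, Deny, Idle, Grant}.

{Req, Release, Deny, Idle, Grant}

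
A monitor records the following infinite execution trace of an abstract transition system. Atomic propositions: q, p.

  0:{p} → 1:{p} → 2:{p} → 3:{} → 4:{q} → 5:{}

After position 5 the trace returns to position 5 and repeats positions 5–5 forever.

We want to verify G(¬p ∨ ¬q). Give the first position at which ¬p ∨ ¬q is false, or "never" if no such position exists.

¬p ∨ ¬q holds at every position 0..5, and those are all the positions the trace ever visits, so the invariant G(¬p ∨ ¬q) is never violated.

never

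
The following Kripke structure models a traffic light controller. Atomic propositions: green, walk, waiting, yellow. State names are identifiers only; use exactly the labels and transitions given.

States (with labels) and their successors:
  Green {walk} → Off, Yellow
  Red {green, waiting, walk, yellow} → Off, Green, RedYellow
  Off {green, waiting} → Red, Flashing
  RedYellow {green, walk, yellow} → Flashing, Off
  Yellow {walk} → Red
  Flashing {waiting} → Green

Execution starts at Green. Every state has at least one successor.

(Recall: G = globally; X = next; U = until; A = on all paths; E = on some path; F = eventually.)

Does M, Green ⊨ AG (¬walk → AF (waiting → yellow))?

Holds

States satisfying ¬walk → AF (waiting → yellow): {Green, Red, Off, RedYellow, Yellow, Flashing}.
States satisfying AG (¬walk → AF (waiting → yellow)): {Green, Red, Off, RedYellow, Yellow, Flashing}.
Every state reachable from Green satisfies ¬walk → AF (waiting → yellow).
Green ∈ Sat(AG (¬walk → AF (waiting → yellow))).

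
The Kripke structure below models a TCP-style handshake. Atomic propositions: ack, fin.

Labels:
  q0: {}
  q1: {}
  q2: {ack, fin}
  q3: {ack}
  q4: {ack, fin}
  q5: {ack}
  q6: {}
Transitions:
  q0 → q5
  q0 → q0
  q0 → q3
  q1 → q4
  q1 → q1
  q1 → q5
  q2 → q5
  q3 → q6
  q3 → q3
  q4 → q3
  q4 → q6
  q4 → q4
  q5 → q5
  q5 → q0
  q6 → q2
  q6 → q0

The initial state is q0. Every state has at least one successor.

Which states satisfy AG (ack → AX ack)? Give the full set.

States satisfying ack → AX ack: {q0, q1, q2, q6}.
States satisfying AG (ack → AX ack): ∅.

none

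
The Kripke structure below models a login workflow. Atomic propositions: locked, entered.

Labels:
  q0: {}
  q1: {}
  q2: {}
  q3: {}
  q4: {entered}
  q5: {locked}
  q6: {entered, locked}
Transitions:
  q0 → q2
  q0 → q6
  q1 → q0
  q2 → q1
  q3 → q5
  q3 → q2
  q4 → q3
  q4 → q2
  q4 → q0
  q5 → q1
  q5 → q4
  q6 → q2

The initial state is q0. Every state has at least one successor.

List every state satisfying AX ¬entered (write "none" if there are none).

{q1, q2, q3, q4, q6}

States satisfying ¬entered: {q0, q1, q2, q3, q5}.
States satisfying AX ¬entered: {q1, q2, q3, q4, q6}.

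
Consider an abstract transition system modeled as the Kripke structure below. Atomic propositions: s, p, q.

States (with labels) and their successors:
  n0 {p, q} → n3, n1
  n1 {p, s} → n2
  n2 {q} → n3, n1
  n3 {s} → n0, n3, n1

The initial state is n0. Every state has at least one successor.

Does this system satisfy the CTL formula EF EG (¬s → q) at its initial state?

Holds

States satisfying EG (¬s → q): {n0, n1, n2, n3}.
States satisfying EF EG (¬s → q): {n0, n1, n2, n3}.
Some path from n0 reaches a state where EG (¬s → q) holds.
n0 ∈ Sat(EF EG (¬s → q)).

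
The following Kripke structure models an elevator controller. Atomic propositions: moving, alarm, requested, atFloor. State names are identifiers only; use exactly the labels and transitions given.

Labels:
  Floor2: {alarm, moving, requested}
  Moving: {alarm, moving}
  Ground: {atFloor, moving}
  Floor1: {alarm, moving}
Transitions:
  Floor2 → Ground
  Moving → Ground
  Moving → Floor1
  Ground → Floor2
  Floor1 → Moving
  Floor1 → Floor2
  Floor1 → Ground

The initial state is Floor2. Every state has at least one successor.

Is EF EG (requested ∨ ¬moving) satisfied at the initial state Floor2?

States satisfying EG (requested ∨ ¬moving): ∅.
States satisfying EF EG (requested ∨ ¬moving): ∅.
No suitable path/successor from Floor2 witnesses the formula.
Floor2 ∉ Sat(EF EG (requested ∨ ¬moving)).

Violated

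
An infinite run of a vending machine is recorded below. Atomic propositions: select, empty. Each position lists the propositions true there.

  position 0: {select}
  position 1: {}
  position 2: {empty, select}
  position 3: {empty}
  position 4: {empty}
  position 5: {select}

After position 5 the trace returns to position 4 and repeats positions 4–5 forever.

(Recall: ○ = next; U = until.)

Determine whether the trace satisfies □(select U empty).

Violated

select U empty must hold at every position from 0 onward. It fails at position 0, so □(select U empty) is false.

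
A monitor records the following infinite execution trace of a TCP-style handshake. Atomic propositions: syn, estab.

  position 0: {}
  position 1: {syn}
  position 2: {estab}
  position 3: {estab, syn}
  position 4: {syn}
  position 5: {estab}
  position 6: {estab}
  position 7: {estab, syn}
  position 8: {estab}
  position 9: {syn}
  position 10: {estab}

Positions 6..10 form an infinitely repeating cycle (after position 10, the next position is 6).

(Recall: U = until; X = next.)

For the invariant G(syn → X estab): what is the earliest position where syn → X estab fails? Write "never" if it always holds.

3

Check syn → X estab at each position in order: 0 ✓, 1 ✓, 2 ✓.
At position 3 the labels are {estab, syn} and the next position 4 has {syn}, so syn → X estab is false there. This is the first violation.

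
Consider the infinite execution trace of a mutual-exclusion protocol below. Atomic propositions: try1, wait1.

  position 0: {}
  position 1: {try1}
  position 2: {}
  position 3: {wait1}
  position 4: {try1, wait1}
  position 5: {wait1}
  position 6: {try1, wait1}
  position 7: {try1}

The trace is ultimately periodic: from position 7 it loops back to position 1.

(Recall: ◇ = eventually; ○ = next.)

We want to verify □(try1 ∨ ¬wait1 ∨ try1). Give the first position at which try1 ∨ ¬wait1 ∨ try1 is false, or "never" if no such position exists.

3

Check try1 ∨ ¬wait1 ∨ try1 at each position in order: 0 ✓, 1 ✓, 2 ✓.
At position 3 the labels are {wait1}, so try1 ∨ ¬wait1 ∨ try1 is false there. This is the first violation.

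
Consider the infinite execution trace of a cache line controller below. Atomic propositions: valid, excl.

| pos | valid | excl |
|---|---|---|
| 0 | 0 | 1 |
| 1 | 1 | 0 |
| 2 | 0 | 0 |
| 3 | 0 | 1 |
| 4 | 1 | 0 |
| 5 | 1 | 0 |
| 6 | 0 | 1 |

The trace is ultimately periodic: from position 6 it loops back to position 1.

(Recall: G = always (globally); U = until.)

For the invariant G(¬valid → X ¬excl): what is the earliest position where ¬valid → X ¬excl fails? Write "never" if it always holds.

Check ¬valid → X ¬excl at each position in order: 0 ✓, 1 ✓.
At position 2 the labels are {} and the next position 3 has {excl}, so ¬valid → X ¬excl is false there. This is the first violation.

2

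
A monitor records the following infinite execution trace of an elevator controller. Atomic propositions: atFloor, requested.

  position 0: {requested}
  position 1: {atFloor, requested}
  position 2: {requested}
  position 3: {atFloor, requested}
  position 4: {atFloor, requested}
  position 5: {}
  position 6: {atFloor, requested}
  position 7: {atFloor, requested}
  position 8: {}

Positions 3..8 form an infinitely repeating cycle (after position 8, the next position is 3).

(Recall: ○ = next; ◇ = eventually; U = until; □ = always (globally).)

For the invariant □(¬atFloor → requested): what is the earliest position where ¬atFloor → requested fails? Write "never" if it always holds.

Check ¬atFloor → requested at each position in order: 0 ✓, 1 ✓, 2 ✓, 3 ✓, 4 ✓.
At position 5 the labels are {}, so ¬atFloor → requested is false there. This is the first violation.

5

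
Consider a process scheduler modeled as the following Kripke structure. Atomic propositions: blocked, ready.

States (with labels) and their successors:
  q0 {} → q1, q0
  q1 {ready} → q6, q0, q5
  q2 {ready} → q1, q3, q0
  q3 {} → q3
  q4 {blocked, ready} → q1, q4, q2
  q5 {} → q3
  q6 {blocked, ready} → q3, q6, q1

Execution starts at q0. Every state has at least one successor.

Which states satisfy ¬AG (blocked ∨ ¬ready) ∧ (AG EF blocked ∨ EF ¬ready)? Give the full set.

States satisfying blocked ∨ ¬ready: {q0, q3, q4, q5, q6}.
States satisfying AG (blocked ∨ ¬ready): {q3, q5}.
States satisfying ¬AG (blocked ∨ ¬ready): {q0, q1, q2, q4, q6}.
States satisfying EF blocked: {q0, q1, q2, q4, q6}.
States satisfying AG EF blocked: ∅.
States satisfying ¬ready: {q0, q3, q5}.
States satisfying EF ¬ready: {q0, q1, q2, q3, q4, q5, q6}.
States satisfying AG EF blocked ∨ EF ¬ready: {q0, q1, q2, q3, q4, q5, q6}.
States satisfying ¬AG (blocked ∨ ¬ready) ∧ (AG EF blocked ∨ EF ¬ready): {q0, q1, q2, q4, q6}.

{q0, q1, q2, q4, q6}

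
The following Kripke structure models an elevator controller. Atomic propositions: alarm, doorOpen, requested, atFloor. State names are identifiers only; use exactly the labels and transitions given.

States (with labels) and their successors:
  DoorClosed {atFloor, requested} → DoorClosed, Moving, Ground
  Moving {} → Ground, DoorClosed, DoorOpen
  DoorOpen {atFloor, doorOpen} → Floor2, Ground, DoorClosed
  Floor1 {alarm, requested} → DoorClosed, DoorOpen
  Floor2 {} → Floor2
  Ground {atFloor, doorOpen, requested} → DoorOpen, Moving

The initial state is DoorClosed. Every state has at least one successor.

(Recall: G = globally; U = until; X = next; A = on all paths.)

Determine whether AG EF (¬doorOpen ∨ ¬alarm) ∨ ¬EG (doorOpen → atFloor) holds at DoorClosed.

Holds

States satisfying EF (¬doorOpen ∨ ¬alarm): {DoorClosed, Moving, DoorOpen, Floor1, Floor2, Ground}.
States satisfying AG EF (¬doorOpen ∨ ¬alarm): {DoorClosed, Moving, DoorOpen, Floor1, Floor2, Ground}.
States satisfying doorOpen → atFloor: {DoorClosed, Moving, DoorOpen, Floor1, Floor2, Ground}.
States satisfying EG (doorOpen → atFloor): {DoorClosed, Moving, DoorOpen, Floor1, Floor2, Ground}.
States satisfying ¬EG (doorOpen → atFloor): ∅.
States satisfying AG EF (¬doorOpen ∨ ¬alarm) ∨ ¬EG (doorOpen → atFloor): {DoorClosed, Moving, DoorOpen, Floor1, Floor2, Ground}.
DoorClosed ∈ Sat(AG EF (¬doorOpen ∨ ¬alarm) ∨ ¬EG (doorOpen → atFloor)).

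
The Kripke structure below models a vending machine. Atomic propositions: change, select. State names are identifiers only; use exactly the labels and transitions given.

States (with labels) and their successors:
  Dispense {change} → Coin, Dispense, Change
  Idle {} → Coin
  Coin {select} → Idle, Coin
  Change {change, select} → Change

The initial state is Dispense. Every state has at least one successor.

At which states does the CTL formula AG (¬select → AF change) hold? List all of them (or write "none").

{Change}

States satisfying ¬select → AF change: {Dispense, Coin, Change}.
States satisfying AG (¬select → AF change): {Change}.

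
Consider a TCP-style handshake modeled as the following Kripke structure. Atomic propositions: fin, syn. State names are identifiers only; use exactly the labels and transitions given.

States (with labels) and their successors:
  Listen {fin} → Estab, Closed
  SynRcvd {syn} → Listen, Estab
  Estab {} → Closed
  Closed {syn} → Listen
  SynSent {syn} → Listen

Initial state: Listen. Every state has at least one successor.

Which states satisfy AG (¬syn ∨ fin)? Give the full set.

none

States satisfying ¬syn ∨ fin: {Listen, Estab}.
States satisfying AG (¬syn ∨ fin): ∅.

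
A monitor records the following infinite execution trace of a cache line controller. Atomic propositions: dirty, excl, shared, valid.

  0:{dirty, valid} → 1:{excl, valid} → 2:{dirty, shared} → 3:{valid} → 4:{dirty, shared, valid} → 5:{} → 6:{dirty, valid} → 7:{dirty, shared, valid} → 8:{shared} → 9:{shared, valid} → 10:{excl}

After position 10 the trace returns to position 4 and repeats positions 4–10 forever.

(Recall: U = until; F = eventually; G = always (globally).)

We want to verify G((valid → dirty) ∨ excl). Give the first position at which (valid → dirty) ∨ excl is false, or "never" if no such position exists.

Check (valid → dirty) ∨ excl at each position in order: 0 ✓, 1 ✓, 2 ✓.
At position 3 the labels are {valid}, so (valid → dirty) ∨ excl is false there. This is the first violation.

3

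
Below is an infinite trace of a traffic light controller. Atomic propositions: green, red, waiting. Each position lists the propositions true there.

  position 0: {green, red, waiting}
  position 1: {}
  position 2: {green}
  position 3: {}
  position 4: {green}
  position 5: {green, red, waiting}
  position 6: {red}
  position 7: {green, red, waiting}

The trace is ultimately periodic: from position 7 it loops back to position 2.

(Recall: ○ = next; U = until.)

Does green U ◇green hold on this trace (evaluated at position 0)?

Walking from position 0: ◇green first holds at position 0, and green holds at every earlier position along the way, so green U ◇green holds.

Yes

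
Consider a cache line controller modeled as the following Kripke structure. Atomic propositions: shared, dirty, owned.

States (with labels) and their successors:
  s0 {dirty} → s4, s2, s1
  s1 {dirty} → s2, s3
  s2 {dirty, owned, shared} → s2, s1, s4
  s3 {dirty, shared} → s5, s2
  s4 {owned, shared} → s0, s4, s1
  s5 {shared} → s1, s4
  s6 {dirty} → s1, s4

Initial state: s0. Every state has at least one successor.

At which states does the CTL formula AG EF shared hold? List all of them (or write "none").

{s0, s1, s2, s3, s4, s5, s6}

States satisfying EF shared: {s0, s1, s2, s3, s4, s5, s6}.
States satisfying AG EF shared: {s0, s1, s2, s3, s4, s5, s6}.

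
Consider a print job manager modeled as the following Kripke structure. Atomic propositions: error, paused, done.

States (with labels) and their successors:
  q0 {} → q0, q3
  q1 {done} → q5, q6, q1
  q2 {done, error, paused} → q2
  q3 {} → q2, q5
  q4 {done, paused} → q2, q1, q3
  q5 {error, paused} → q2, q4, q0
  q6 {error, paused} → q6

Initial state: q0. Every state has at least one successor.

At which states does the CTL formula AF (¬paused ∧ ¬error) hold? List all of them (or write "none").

{q0, q1, q3}

States satisfying ¬paused ∧ ¬error: {q0, q1, q3}.
States satisfying AF (¬paused ∧ ¬error): {q0, q1, q3}.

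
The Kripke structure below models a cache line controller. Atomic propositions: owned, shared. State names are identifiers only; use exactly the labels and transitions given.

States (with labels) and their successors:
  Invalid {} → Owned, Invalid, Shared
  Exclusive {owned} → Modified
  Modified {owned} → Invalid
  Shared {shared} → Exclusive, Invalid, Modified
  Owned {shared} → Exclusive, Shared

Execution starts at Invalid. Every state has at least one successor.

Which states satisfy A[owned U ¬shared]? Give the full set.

States satisfying owned: {Exclusive, Modified}.
States satisfying ¬shared: {Invalid, Exclusive, Modified}.
States satisfying A[owned U ¬shared]: {Invalid, Exclusive, Modified}.

{Invalid, Exclusive, Modified}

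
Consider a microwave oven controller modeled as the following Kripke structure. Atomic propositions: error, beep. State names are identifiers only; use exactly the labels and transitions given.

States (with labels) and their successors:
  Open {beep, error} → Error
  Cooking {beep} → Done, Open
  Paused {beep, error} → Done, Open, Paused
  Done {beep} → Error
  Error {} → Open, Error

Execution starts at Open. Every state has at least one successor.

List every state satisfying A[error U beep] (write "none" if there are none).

States satisfying error: {Open, Paused}.
States satisfying beep: {Open, Cooking, Paused, Done}.
States satisfying A[error U beep]: {Open, Cooking, Paused, Done}.

{Open, Cooking, Paused, Done}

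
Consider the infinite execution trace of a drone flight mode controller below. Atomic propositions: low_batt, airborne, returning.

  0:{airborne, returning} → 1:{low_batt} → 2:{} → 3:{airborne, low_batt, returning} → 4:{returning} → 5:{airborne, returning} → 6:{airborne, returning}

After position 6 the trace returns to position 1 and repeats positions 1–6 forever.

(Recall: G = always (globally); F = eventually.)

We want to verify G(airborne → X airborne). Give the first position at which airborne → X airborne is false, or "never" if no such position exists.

0

At position 0 the labels are {airborne, returning} and the next position 1 has {low_batt}, so airborne → X airborne is false there. This is the first violation.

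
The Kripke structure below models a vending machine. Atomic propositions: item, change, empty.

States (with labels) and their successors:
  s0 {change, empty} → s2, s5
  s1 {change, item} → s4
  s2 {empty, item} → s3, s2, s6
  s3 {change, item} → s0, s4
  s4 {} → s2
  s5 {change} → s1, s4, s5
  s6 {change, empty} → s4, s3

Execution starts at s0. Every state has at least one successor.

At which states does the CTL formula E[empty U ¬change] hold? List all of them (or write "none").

{s0, s2, s4, s6}

States satisfying empty: {s0, s2, s6}.
States satisfying ¬change: {s2, s4}.
States satisfying E[empty U ¬change]: {s0, s2, s4, s6}.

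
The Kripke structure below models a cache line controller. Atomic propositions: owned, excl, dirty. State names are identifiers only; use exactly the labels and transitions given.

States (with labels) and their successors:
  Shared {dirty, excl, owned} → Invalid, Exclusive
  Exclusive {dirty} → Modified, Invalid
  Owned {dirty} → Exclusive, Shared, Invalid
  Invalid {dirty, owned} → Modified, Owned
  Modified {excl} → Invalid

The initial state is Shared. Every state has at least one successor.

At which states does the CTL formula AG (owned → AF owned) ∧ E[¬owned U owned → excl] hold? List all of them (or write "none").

States satisfying owned → AF owned: {Shared, Exclusive, Owned, Invalid, Modified}.
States satisfying AG (owned → AF owned): {Shared, Exclusive, Owned, Invalid, Modified}.
States satisfying ¬owned: {Exclusive, Owned, Modified}.
States satisfying owned → excl: {Shared, Exclusive, Owned, Modified}.
States satisfying E[¬owned U owned → excl]: {Shared, Exclusive, Owned, Modified}.
States satisfying AG (owned → AF owned) ∧ E[¬owned U owned → excl]: {Shared, Exclusive, Owned, Modified}.

{Shared, Exclusive, Owned, Modified}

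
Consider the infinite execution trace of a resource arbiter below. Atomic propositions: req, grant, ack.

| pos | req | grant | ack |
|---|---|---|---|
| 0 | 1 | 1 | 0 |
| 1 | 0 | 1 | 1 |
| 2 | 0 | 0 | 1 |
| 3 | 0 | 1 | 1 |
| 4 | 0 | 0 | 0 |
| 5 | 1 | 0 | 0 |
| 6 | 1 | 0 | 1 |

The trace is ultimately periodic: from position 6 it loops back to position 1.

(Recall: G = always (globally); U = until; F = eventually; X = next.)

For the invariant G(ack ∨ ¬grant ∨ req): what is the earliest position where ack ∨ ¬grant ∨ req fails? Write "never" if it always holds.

ack ∨ ¬grant ∨ req holds at every position 0..6, and those are all the positions the trace ever visits, so the invariant G(ack ∨ ¬grant ∨ req) is never violated.

never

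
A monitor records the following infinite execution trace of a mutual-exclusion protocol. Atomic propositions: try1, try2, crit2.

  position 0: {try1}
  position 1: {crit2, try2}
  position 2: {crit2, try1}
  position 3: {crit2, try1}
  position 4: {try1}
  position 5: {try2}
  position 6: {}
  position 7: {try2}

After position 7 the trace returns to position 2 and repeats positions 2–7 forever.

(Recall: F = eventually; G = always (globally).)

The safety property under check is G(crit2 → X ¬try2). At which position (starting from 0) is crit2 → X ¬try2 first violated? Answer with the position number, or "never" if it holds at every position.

crit2 → X ¬try2 holds at every position 0..7, and those are all the positions the trace ever visits, so the invariant G(crit2 → X ¬try2) is never violated.

never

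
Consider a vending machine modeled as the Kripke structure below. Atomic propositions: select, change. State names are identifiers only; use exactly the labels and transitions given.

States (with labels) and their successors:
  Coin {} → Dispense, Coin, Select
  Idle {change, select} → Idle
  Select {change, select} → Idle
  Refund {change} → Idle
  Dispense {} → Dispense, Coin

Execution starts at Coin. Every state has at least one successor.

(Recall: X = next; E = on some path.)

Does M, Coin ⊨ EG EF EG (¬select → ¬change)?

Yes

States satisfying EF EG (¬select → ¬change): {Coin, Idle, Select, Refund, Dispense}.
States satisfying EG EF EG (¬select → ¬change): {Coin, Idle, Select, Refund, Dispense}.
Coin ∈ Sat(EG EF EG (¬select → ¬change)).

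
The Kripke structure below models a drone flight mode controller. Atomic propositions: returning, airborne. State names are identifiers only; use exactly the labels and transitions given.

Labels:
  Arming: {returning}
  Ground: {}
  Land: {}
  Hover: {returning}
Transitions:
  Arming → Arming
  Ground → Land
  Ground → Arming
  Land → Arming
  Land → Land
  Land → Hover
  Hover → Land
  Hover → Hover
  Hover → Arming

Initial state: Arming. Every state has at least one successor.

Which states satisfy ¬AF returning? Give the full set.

{Ground, Land}

States satisfying returning: {Arming, Hover}.
States satisfying AF returning: {Arming, Hover}.
States satisfying ¬AF returning: {Ground, Land}.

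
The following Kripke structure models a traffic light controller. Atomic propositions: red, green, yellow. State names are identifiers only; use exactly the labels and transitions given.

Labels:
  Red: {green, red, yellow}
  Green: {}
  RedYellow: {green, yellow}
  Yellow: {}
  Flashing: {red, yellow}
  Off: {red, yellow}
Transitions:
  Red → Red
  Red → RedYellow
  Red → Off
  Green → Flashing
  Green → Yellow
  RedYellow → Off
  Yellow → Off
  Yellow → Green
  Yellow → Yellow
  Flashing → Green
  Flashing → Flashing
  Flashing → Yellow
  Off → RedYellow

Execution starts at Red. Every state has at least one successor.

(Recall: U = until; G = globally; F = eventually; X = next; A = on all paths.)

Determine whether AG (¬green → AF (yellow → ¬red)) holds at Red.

States satisfying ¬green → AF (yellow → ¬red): {Red, Green, RedYellow, Yellow, Off}.
States satisfying AG (¬green → AF (yellow → ¬red)): {Red, RedYellow, Off}.
Every state reachable from Red satisfies ¬green → AF (yellow → ¬red).
Red ∈ Sat(AG (¬green → AF (yellow → ¬red))).

Holds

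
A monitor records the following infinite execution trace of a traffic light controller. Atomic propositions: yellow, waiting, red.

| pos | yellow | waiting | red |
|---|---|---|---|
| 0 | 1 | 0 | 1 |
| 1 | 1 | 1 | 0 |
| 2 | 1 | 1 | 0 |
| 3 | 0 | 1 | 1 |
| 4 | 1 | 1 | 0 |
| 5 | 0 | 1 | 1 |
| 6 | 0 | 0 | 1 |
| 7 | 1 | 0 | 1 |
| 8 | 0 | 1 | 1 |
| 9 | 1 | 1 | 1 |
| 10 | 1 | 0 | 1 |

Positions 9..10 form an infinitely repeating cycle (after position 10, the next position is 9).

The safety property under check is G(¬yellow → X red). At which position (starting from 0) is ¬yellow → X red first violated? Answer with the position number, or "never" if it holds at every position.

3

Check ¬yellow → X red at each position in order: 0 ✓, 1 ✓, 2 ✓.
At position 3 the labels are {red, waiting} and the next position 4 has {waiting, yellow}, so ¬yellow → X red is false there. This is the first violation.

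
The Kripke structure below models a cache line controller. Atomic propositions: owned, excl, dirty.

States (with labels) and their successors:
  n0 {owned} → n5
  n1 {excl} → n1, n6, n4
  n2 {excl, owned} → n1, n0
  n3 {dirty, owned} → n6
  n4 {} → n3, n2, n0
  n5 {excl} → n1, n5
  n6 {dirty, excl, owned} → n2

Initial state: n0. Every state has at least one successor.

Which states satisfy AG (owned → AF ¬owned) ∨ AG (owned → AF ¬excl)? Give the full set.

{n0, n1, n2, n3, n4, n5, n6}

States satisfying owned → AF ¬owned: {n0, n1, n2, n3, n4, n5, n6}.
States satisfying AG (owned → AF ¬owned): {n0, n1, n2, n3, n4, n5, n6}.
States satisfying owned → AF ¬excl: {n0, n1, n3, n4, n5}.
States satisfying AG (owned → AF ¬excl): ∅.
States satisfying AG (owned → AF ¬owned) ∨ AG (owned → AF ¬excl): {n0, n1, n2, n3, n4, n5, n6}.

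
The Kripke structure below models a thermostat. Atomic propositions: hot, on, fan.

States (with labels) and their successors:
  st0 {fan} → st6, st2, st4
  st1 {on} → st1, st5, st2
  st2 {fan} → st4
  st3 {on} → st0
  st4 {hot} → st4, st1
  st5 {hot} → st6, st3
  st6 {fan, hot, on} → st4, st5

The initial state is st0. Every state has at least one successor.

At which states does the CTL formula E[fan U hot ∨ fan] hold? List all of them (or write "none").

States satisfying fan: {st0, st2, st6}.
States satisfying hot ∨ fan: {st0, st2, st4, st5, st6}.
States satisfying E[fan U hot ∨ fan]: {st0, st2, st4, st5, st6}.

{st0, st2, st4, st5, st6}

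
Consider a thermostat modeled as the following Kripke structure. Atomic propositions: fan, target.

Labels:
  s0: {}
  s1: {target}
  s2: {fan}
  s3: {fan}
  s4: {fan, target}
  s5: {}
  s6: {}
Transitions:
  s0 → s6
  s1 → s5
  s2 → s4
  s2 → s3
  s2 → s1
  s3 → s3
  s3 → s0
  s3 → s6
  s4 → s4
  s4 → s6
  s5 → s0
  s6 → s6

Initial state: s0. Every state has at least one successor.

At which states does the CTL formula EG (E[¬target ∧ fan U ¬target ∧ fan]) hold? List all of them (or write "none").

{s2, s3}

States satisfying E[¬target ∧ fan U ¬target ∧ fan]: {s2, s3}.
States satisfying EG (E[¬target ∧ fan U ¬target ∧ fan]): {s2, s3}.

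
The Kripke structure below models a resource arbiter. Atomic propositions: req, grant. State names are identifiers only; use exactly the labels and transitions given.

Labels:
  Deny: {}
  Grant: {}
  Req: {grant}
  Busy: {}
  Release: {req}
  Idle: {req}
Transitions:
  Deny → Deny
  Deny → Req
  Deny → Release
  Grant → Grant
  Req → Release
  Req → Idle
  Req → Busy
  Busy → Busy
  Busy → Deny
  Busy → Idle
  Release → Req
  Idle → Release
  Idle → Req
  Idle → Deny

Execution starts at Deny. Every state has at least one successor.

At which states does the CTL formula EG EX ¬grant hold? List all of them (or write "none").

States satisfying EX ¬grant: {Deny, Grant, Req, Busy, Idle}.
States satisfying EG EX ¬grant: {Deny, Grant, Req, Busy, Idle}.

{Deny, Grant, Req, Busy, Idle}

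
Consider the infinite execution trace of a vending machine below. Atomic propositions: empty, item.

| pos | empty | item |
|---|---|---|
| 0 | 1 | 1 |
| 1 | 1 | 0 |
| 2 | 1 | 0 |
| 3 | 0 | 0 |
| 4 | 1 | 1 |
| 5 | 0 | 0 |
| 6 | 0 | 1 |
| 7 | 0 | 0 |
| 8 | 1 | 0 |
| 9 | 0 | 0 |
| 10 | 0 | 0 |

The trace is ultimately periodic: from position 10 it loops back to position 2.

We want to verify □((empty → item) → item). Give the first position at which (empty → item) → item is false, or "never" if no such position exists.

3

Check (empty → item) → item at each position in order: 0 ✓, 1 ✓, 2 ✓.
At position 3 the labels are {}, so (empty → item) → item is false there. This is the first violation.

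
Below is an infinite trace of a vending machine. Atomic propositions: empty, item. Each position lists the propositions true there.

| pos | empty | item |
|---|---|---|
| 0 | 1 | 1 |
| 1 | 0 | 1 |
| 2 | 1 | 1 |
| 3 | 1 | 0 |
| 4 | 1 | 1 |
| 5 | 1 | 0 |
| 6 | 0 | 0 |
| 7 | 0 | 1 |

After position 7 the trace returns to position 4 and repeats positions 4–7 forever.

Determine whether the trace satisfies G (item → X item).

item → X item must hold at every position from 0 onward. It fails at position 2, so G (item → X item) is false.
Positions where item holds: 0, 1, 2, 4, 7.
Check X item at each: 0→ok, 1→ok, 2→fails, 4→fails, 7→ok.

Does not hold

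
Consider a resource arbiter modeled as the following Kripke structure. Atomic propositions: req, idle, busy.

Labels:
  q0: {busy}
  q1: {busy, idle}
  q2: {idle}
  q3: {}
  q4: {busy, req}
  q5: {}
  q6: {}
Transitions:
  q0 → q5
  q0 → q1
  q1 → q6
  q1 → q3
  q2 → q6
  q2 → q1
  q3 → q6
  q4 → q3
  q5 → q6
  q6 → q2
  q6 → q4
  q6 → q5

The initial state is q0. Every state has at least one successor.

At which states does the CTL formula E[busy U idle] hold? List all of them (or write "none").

States satisfying busy: {q0, q1, q4}.
States satisfying idle: {q1, q2}.
States satisfying E[busy U idle]: {q0, q1, q2}.

{q0, q1, q2}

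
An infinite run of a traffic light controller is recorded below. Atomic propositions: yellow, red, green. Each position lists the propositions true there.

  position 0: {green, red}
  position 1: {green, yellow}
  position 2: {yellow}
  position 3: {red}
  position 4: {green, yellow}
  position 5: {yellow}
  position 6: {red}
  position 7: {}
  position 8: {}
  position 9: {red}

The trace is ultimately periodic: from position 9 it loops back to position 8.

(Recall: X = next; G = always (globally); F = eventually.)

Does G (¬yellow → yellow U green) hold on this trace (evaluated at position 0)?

¬yellow → yellow U green must hold at every position from 0 onward. It fails at position 3, so G (¬yellow → yellow U green) is false.
Positions where ¬yellow holds: 0, 3, 6, 7, 8, 9.
Check yellow U green at each: 0→ok, 3→fails, 6→fails, 7→fails, 8→fails, 9→fails.

Does not hold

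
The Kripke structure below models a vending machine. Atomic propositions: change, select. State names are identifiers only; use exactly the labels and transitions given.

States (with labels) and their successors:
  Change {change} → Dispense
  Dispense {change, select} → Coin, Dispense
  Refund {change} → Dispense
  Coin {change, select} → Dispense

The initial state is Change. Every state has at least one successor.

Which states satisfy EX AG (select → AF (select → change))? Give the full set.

States satisfying AG (select → AF (select → change)): {Change, Dispense, Refund, Coin}.
States satisfying EX AG (select → AF (select → change)): {Change, Dispense, Refund, Coin}.

{Change, Dispense, Refund, Coin}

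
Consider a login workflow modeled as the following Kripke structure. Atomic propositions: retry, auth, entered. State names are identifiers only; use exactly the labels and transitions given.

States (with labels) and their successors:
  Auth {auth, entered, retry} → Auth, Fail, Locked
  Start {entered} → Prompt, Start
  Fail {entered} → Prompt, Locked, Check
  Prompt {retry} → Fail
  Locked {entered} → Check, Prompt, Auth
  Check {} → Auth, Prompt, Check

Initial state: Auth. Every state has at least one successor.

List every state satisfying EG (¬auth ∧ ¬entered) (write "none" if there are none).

States satisfying ¬auth ∧ ¬entered: {Prompt, Check}.
States satisfying EG (¬auth ∧ ¬entered): {Check}.

{Check}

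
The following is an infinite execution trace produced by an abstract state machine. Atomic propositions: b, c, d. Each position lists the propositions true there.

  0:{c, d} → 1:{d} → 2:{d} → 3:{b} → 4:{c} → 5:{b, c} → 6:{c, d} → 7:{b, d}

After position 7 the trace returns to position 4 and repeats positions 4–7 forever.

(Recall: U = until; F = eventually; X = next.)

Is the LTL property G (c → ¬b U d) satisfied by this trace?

c → ¬b U d must hold at every position from 0 onward. It fails at position 4, so G (c → ¬b U d) is false.
Positions where c holds: 0, 4, 5, 6.
Check ¬b U d at each: 0→ok, 4→fails, 5→fails, 6→ok.

No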